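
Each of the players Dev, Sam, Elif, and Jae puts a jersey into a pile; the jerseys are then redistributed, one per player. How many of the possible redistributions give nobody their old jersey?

9

Let Aᵢ be the assignments in which player i gets their old jersey. We want the size of the complement of A₁∪…∪A_4.
By inclusion–exclusion this is Σ_{j=0}^{4} (−1)^j C(4,j)·(4−j)!.
Computing: 24 − 24 + 12 − 4 + 1 = 9.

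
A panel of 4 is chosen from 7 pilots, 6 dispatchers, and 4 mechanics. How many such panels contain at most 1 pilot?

1050

Split by how many pilots are chosen (0 through 1).
Sum: C(7,0)·C(10,4) + C(7,1)·C(10,3) = 210 + 840 = 1050.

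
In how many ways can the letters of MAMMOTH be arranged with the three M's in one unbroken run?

Treat the 3 copies of M as a single block. The multiset to arrange is then {MMM, A, H, O, T}, 5 items in all.
All 5 items are distinct, so there are (5)! = 120 arrangements.

120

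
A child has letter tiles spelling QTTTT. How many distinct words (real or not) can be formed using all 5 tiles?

5

The 5 letters of QTTTT have repeats: T appearing 4 times.
So there are 5! / (4!) = 5 distinguishable arrangements.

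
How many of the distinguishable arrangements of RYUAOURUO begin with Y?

1680

With the first slot taken by Y, it remains to arrange the other 8 letters (RUAOURUO).
Those 8 letters have O appearing twice, R appearing twice, and U appearing 3 times, giving (8)!/(3!·2!·2!) = 1680.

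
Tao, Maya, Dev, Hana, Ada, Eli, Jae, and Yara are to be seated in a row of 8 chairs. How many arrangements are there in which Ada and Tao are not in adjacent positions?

30240

There are 8! = 40320 arrangements in all. If Ada and Tao are adjacent, merging them into one block gives 2·(7)! = 10080 arrangements.
Complementary counting: 40320 − 10080 = 30240.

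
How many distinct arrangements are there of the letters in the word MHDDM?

Letter multiplicities in MHDDM: D×2, H×1, M×2.
Dividing 5! = 120 by 2!·2! = 4 for the repeated letters gives 30.

30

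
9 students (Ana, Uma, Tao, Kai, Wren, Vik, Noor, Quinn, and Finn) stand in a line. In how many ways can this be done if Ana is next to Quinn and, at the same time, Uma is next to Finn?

20160

Treat {Ana,Quinn} as one block (2 orders) and {Uma,Finn} as another (2 orders).
That leaves 7 units to arrange: 2 × 2 × 7! = 4 × 5040 = 20160.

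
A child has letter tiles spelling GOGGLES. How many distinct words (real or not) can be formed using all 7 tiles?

GOGGLES has 7 letters with G appearing 3 times.
So there are 7! / (3!) = 840 distinguishable arrangements.

840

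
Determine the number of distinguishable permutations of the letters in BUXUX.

BUXUX has 5 letters with U appearing twice and X appearing twice.
Dividing 5! = 120 by 2!·2! = 4 for the repeated letters gives 30.

30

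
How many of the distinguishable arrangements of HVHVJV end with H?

20

With the last slot taken by H, it remains to arrange the other 5 letters (VHVJV).
Those 5 letters have V appearing 3 times, giving (5)!/(3!) = 20.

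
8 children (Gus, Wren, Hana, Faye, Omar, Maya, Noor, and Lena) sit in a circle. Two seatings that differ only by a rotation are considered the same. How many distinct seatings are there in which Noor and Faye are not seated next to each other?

3600

Without the restriction there are (7)! = 5040 seatings.
Seatings with Noor beside Faye: treat them as a block with 2 internal orders, giving 2 × (6)! = 1440.
Subtracting, 5040 − 1440 = 3600.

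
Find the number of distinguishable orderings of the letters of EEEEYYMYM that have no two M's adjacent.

980

There are 9!/(4!·3!·2!) = 1260 arrangements of EEEEYYMYM in total.
Arrangements with the M's together: treat MM as one letter, giving (8)!/(4!·3!) = 280.
Hence 1260 − 280 = 980.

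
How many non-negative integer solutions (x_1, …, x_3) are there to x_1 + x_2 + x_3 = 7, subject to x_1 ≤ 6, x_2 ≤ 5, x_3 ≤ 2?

17

Ignoring the caps, the number of non-negative solutions to x_1+…+x_3 = 7 is C(9,2) = 36.
Subtract solutions that violate a single cap (substitute x_i' = x_i − (cap_i+1)): x_1 ≥ 7 gives C(2,2) = 1; x_2 ≥ 6 gives C(3,2) = 3; x_3 ≥ 3 gives C(6,2) = 15. Together 19.
No two caps can be exceeded simultaneously, so the pair terms are all 0.
By inclusion–exclusion the count is 36 − 19 + 0 = 17.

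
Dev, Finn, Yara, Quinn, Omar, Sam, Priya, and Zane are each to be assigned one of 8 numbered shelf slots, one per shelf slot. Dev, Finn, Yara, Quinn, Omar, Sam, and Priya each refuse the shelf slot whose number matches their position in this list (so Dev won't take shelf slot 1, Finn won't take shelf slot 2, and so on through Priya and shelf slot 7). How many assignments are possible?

16687

Let Aᵢ (for 1 ≤ i ≤ 7) be the placements that put person i in their forbidden shelf slot. Any j of these fix j positions, leaving (8−j)! ways to fill the rest, and there are C(7,j) ways to pick which j.
By inclusion–exclusion, the number of valid placements is Σ_{j=0}^{7} (−1)^j C(7,j)·(8−j)!.
Computing: 40320 − 35280 + 15120 − 4200 + 840 − 126 + 14 − 1 = 16687.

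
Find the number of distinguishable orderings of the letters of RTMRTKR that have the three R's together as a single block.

60

Treat the 3 copies of R as a single block. The multiset to arrange is then {RRR, K, M, T, T}, 5 items in all.
That gives (5)!/(2!) = 60 arrangements.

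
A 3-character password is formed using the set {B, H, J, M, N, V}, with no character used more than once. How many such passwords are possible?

With no repetition, fill the 3 characters in order: 6 choices, then 5, down to 4.
That product is 6 × 5 × 4 = 120.

120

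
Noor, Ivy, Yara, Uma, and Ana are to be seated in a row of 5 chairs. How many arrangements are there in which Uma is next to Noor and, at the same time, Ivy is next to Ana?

Treat {Uma,Noor} as one block (2 orders) and {Ivy,Ana} as another (2 orders).
That leaves 3 units to arrange: 2 × 2 × 3! = 4 × 6 = 24.

24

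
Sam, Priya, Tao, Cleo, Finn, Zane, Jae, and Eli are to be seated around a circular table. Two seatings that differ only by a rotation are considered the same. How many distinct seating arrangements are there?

Seat Sam anywhere (absorbing the rotational symmetry), then permute the other 7: (7)! = 5040.

5040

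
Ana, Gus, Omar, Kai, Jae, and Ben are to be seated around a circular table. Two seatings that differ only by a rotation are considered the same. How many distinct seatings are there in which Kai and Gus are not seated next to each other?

72

Without the restriction there are (5)! = 120 seatings.
Seatings with Kai beside Gus: treat them as a block with 2 internal orders, giving 2 × (4)! = 48.
Subtracting, 120 − 48 = 72.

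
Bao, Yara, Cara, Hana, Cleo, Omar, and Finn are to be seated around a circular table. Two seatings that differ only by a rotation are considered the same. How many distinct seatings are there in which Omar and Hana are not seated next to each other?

All circular seatings of 7 people number (6)! = 720.
Those with Omar next to Hana: fuse the pair into one unit and seat 6 units around a circle — 2·(5)! = 240.
Subtracting, 720 − 240 = 480.

480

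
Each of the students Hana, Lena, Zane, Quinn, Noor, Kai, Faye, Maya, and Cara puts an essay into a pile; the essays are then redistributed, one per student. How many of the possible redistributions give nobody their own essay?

This is the derangement count D_9: permutations of 9 items with no fixed point.
By inclusion–exclusion this is Σ_{j=0}^{9} (−1)^j C(9,j)·(9−j)!.
Computing: 362880 − 362880 + 181440 − 60480 + 15120 − 3024 + 504 − 72 + 9 − 1 = 133496.

133496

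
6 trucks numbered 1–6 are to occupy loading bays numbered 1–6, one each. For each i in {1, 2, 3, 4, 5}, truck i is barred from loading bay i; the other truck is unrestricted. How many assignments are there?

309

Let Aᵢ (for 1 ≤ i ≤ 5) be the placements that put truck i in its forbidden loading bay. Any j of these fix j positions, leaving (6−j)! ways to fill the rest, and there are C(5,j) ways to pick which j.
By inclusion–exclusion, the number of valid placements is Σ_{j=0}^{5} (−1)^j C(5,j)·(6−j)!.
Computing: 720 − 600 + 240 − 60 + 10 − 1 = 309.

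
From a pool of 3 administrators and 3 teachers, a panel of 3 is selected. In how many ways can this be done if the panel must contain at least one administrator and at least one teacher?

With no constraint there are C(6,3) = 20 possible selections.
Selections missing a whole group: no administrators → C(3,3) = 1; no teachers → C(3,3) = 1.
Both groups omitted at once is impossible, so 20 − 2 = 18.

18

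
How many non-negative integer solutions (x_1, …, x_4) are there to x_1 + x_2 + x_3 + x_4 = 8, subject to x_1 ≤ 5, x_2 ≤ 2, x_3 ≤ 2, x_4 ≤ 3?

Without the upper bounds there are C(11,3) = 165 ways to split 8 among 4 variables.
Subtract solutions that violate a single cap (substitute x_i' = x_i − (cap_i+1)): x_1 ≥ 6 gives C(5,3) = 10; x_2 ≥ 3 gives C(8,3) = 56; x_3 ≥ 3 gives C(8,3) = 56; x_4 ≥ 4 gives C(7,3) = 35. Together 157.
Add back pairs where two caps are both exceeded: 0 + 0 + 0 + 10 + 4 + 4 = 18.
By inclusion–exclusion the count is 165 − 157 + 18 = 26.

26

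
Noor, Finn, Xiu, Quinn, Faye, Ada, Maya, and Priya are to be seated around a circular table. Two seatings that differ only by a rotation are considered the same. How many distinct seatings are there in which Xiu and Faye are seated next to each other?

Glue Xiu and Faye into a block (2 internal orders). Seating 7 units around a circle gives (6)! arrangements.
So 2 × (6)! = 2 × 720 = 1440.

1440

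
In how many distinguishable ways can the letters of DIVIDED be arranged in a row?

Letter multiplicities in DIVIDED: D×3, E×1, I×2, V×1.
The number of distinct arrangements is 7!/(3!·2!) = 5040/12 = 420.

420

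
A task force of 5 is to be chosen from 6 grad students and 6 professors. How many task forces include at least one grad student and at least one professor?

780

Unrestricted: C(12,5) = 792 ways to pick any 5 of the 12.
Selections missing a whole group: no grad students → C(6,5) = 6; no professors → C(6,5) = 6.
Both groups omitted at once is impossible, so 792 − 12 = 780.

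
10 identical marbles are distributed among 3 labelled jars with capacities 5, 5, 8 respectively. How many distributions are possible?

33

Without the upper bounds there are C(12,2) = 66 ways to split 10 among 3 jars.
Subtract solutions that violate a single cap (substitute x_i' = x_i − (cap_i+1)): x_1 ≥ 6 gives C(6,2) = 15; x_2 ≥ 6 gives C(6,2) = 15; x_3 ≥ 9 gives C(3,2) = 3. Together 33.
No two caps can be exceeded simultaneously, so the pair terms are all 0.
By inclusion–exclusion the count is 66 − 33 + 0 = 33.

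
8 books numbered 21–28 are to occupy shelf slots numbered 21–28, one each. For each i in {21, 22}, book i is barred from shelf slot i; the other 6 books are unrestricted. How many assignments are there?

Let Aᵢ (for i ∈ {21, 22}) be the placements that put book i in its forbidden shelf slot. Any j of these fix j positions, leaving (8−j)! ways to fill the rest, and there are C(2,j) ways to pick which j.
By inclusion–exclusion, the number of valid placements is Σ_{j=0}^{2} (−1)^j C(2,j)·(8−j)!.
Computing: 40320 − 10080 + 720 = 30960.

30960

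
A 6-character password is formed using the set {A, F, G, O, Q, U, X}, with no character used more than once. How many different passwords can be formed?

Choose and order 6 of the 7 symbols: the first character has 7 options, the next 6, and so on down to 2.
7 × 6 × 5 × 4 × 3 × 2 = 5040.

5040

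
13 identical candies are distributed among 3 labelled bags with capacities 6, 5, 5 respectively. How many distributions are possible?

Ignoring the caps, the number of non-negative solutions to x_1+…+x_3 = 13 is C(15,2) = 105.
Subtract solutions that violate a single cap (substitute x_i' = x_i − (cap_i+1)): x_1 ≥ 7 gives C(8,2) = 28; x_2 ≥ 6 gives C(9,2) = 36; x_3 ≥ 6 gives C(9,2) = 36. Together 100.
Add back pairs where two caps are both exceeded: 1 + 1 + 3 = 5.
By inclusion–exclusion the count is 105 − 100 + 5 = 10.

10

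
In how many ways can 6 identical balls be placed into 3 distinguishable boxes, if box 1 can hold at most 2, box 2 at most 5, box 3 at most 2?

8

By stars and bars, unrestricted non-negative solutions to x_1+…+x_3 = 6 number C(6+2,2) = 28.
Subtract solutions that violate a single cap (substitute x_i' = x_i − (cap_i+1)): x_1 ≥ 3 gives C(5,2) = 10; x_2 ≥ 6 gives C(2,2) = 1; x_3 ≥ 3 gives C(5,2) = 10. Together 21.
Add back pairs where two caps are both exceeded: 0 + 1 + 0 = 1.
By inclusion–exclusion the count is 28 − 21 + 1 = 8.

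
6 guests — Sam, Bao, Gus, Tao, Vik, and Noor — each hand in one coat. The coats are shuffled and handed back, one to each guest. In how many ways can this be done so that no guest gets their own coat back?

Count assignments avoiding every fixed point. For any j of the 6 guests fixed to their own coat, the other 6−j can be arranged in (6−j)! ways.
By inclusion–exclusion this is Σ_{j=0}^{6} (−1)^j C(6,j)·(6−j)!.
Computing: 720 − 720 + 360 − 120 + 30 − 6 + 1 = 265.

265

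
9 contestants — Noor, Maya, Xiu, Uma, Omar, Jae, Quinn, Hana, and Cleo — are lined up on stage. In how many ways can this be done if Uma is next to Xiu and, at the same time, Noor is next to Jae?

20160

Treat {Uma,Xiu} as one block (2 orders) and {Noor,Jae} as another (2 orders).
That leaves 7 units to arrange: 2 × 2 × 7! = 4 × 5040 = 20160.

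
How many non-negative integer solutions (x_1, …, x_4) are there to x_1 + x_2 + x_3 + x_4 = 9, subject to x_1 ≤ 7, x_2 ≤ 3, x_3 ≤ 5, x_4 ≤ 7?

Without the upper bounds there are C(12,3) = 220 ways to split 9 among 4 variables.
Subtract solutions that violate a single cap (substitute x_i' = x_i − (cap_i+1)): x_1 ≥ 8 gives C(4,3) = 4; x_2 ≥ 4 gives C(8,3) = 56; x_3 ≥ 6 gives C(6,3) = 20; x_4 ≥ 8 gives C(4,3) = 4. Together 84.
No two caps can be exceeded simultaneously, so the pair terms are all 0.
By inclusion–exclusion the count is 220 − 84 + 0 = 136.

136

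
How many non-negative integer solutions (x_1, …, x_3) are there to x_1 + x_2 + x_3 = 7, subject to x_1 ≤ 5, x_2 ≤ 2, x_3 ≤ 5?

Ignoring the caps, the number of non-negative solutions to x_1+…+x_3 = 7 is C(9,2) = 36.
Subtract solutions that violate a single cap (substitute x_i' = x_i − (cap_i+1)): x_1 ≥ 6 gives C(3,2) = 3; x_2 ≥ 3 gives C(6,2) = 15; x_3 ≥ 6 gives C(3,2) = 3. Together 21.
No two caps can be exceeded simultaneously, so the pair terms are all 0.
By inclusion–exclusion the count is 36 − 21 + 0 = 15.

15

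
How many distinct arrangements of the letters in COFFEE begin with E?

60

Fix E in the first position and arrange the remaining 5 letters.
Those 5 letters have F appearing twice, giving (5)!/(2!) = 60.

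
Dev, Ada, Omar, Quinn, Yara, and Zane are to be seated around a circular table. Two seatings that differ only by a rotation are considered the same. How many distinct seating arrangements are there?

120

Seat Dev anywhere (absorbing the rotational symmetry), then permute the other 5: (5)! = 120.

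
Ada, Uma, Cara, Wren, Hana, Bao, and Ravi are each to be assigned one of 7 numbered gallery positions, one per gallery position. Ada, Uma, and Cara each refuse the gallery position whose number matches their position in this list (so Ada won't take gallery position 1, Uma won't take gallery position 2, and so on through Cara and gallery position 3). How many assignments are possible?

3216

Let Aᵢ (for i ∈ {1, 2, 3}) be the placements that put person i in their forbidden gallery position. Any j of these fix j positions, leaving (7−j)! ways to fill the rest, and there are C(3,j) ways to pick which j.
By inclusion–exclusion, the number of valid placements is Σ_{j=0}^{3} (−1)^j C(3,j)·(7−j)!.
Computing: 5040 − 2160 + 360 − 24 = 3216.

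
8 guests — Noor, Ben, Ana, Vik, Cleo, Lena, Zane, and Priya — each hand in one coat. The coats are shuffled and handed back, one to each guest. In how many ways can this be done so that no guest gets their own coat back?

This is the derangement count D_8: permutations of 8 items with no fixed point.
By inclusion–exclusion this is Σ_{j=0}^{8} (−1)^j C(8,j)·(8−j)!.
Computing: 40320 − 40320 + 20160 − 6720 + 1680 − 336 + 56 − 8 + 1 = 14833.

14833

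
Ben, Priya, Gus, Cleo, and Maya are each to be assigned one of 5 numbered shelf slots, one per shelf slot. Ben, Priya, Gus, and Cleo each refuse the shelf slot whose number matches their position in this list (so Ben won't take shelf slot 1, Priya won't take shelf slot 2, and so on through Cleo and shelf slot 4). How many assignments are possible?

Let Aᵢ (for 1 ≤ i ≤ 4) be the placements that put person i in their forbidden shelf slot. Any j of these fix j positions, leaving (5−j)! ways to fill the rest, and there are C(4,j) ways to pick which j.
By inclusion–exclusion, the number of valid placements is Σ_{j=0}^{4} (−1)^j C(4,j)·(5−j)!.
Computing: 120 − 96 + 36 − 8 + 1 = 53.

53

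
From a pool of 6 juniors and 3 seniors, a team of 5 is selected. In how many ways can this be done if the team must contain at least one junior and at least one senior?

120

With no constraint there are C(9,5) = 126 possible selections.
Selections missing a whole group: no juniors → C(3,5) = 0; no seniors → C(6,5) = 6.
Both groups omitted at once is impossible, so 126 − 6 = 120.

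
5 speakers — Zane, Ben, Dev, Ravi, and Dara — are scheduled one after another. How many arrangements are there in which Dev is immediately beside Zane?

Glue Dev and Zane into one block (2 internal orders), leaving 4 units to arrange in a row.
So the count is 2·(4)! = 48.

48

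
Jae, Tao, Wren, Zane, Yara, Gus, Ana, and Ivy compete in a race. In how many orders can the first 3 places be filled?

There are 8 choices for 1st place, 7 for 2nd, and 6 for 3rd.
That gives 8 × 7 × 6 = 336.

336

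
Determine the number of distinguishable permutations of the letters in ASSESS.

30

ASSESS has 6 letters with S appearing 4 times.
So there are 6! / (4!) = 30 distinguishable arrangements.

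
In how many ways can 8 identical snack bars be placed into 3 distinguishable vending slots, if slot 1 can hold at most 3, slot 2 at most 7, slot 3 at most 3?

Ignoring the caps, the number of non-negative solutions to x_1+…+x_3 = 8 is C(10,2) = 45.
Subtract solutions that violate a single cap (substitute x_i' = x_i − (cap_i+1)): x_1 ≥ 4 gives C(6,2) = 15; x_2 ≥ 8 gives C(2,2) = 1; x_3 ≥ 4 gives C(6,2) = 15. Together 31.
Add back pairs where two caps are both exceeded: 0 + 1 + 0 = 1.
By inclusion–exclusion the count is 45 − 31 + 1 = 15.

15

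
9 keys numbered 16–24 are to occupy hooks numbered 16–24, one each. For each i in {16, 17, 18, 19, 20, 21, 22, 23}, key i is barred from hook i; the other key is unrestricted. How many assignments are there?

Let Aᵢ (for 16 ≤ i ≤ 23) be the placements that put key i in its forbidden hook. Any j of these fix j positions, leaving (9−j)! ways to fill the rest, and there are C(8,j) ways to pick which j.
By inclusion–exclusion, the number of valid placements is Σ_{j=0}^{8} (−1)^j C(8,j)·(9−j)!.
Computing: 362880 − 322560 + 141120 − 40320 + 8400 − 1344 + 168 − 16 + 1 = 148329.

148329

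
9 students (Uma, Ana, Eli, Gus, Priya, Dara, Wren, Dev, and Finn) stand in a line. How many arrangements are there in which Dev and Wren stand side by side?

Treat {Dev, Wren} as a single unit. There are 8 units to order, and the pair itself can be ordered 2 ways.
So the count is 2·(8)! = 80640.

80640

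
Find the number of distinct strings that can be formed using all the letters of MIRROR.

120

The 6 letters of MIRROR have repeats: R appearing 3 times.
So there are 6! / (3!) = 120 distinguishable arrangements.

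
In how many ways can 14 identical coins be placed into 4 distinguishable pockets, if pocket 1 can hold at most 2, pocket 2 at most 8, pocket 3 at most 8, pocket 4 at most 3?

Without the upper bounds there are C(17,3) = 680 ways to split 14 among 4 pockets.
Subtract solutions that violate a single cap (substitute x_i' = x_i − (cap_i+1)): x_1 ≥ 3 gives C(14,3) = 364; x_2 ≥ 9 gives C(8,3) = 56; x_3 ≥ 9 gives C(8,3) = 56; x_4 ≥ 4 gives C(13,3) = 286. Together 762.
Add back pairs where two caps are both exceeded: 10 + 10 + 120 + 0 + 4 + 4 = 148.
By inclusion–exclusion the count is 680 − 762 + 148 = 66.

66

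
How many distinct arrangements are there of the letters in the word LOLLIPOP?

1680

The 8 letters of LOLLIPOP have repeats: L appearing 3 times, O appearing twice, and P appearing twice.
Dividing 8! = 40320 by 3!·2!·2! = 24 for the repeated letters gives 1680.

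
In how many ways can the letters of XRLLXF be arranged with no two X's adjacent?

Total arrangements of XRLLXF: 6!/(2!·2!) = 180.
Arrangements with the X's together: treat XX as one letter, giving (5)!/(2!) = 60.
Hence 180 − 60 = 120.

120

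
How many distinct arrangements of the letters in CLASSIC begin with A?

Fix A in the first position and arrange the remaining 6 letters.
Those 6 letters have C appearing twice and S appearing twice, giving (6)!/(2!·2!) = 180.

180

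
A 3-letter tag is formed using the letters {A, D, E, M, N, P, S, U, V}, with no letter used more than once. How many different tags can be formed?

This is a permutation of 3 out of 9: P(9,3) = 9!/6!.
That product is 9 × 8 × 7 = 504.

504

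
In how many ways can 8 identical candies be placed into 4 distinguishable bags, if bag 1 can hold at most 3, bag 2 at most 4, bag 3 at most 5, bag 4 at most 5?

90

Ignoring the caps, the number of non-negative solutions to x_1+…+x_4 = 8 is C(11,3) = 165.
Subtract solutions that violate a single cap (substitute x_i' = x_i − (cap_i+1)): x_1 ≥ 4 gives C(7,3) = 35; x_2 ≥ 5 gives C(6,3) = 20; x_3 ≥ 6 gives C(5,3) = 10; x_4 ≥ 6 gives C(5,3) = 10. Together 75.
No two caps can be exceeded simultaneously, so the pair terms are all 0.
By inclusion–exclusion the count is 165 − 75 + 0 = 90.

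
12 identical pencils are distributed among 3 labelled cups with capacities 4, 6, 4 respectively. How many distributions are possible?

By stars and bars, unrestricted non-negative solutions to x_1+…+x_3 = 12 number C(12+2,2) = 91.
Subtract solutions that violate a single cap (substitute x_i' = x_i − (cap_i+1)): x_1 ≥ 5 gives C(9,2) = 36; x_2 ≥ 7 gives C(7,2) = 21; x_3 ≥ 5 gives C(9,2) = 36. Together 93.
Add back pairs where two caps are both exceeded: 1 + 6 + 1 = 8.
By inclusion–exclusion the count is 91 − 93 + 8 = 6.

6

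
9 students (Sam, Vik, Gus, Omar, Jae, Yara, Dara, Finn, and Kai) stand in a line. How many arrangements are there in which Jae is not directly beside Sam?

Of the 9! = 362880 arrangements, those with Jae and Sam adjacent number 2 × 8! = 80640 (treat the pair as a block with 2 internal orders).
Complementary counting: 362880 − 80640 = 282240.

282240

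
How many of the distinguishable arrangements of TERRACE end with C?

Fix C in the last position and arrange the remaining 6 letters.
Those 6 letters have E appearing twice and R appearing twice, giving (6)!/(2!·2!) = 180.

180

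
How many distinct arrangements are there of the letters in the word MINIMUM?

Letter multiplicities in MINIMUM: I×2, M×3, N×1, U×1.
Dividing 7! = 5040 by 3!·2! = 12 for the repeated letters gives 420.

420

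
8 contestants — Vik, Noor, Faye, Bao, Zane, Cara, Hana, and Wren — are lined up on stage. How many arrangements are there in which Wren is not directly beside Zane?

30240

Of the 8! = 40320 arrangements, those with Wren and Zane adjacent number 2 × 7! = 10080 (treat the pair as a block with 2 internal orders).
So 40320 − 10080 = 30240 arrangements keep them apart.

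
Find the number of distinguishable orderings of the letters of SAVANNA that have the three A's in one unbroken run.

Treat the 3 copies of A as a single block. The multiset to arrange is then {AAA, N, N, S, V}, 5 items in all.
That gives (5)!/(2!) = 60 arrangements.

60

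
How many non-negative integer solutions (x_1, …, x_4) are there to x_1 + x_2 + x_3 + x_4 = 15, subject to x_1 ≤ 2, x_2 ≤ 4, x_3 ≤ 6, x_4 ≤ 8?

45

By stars and bars, unrestricted non-negative solutions to x_1+…+x_4 = 15 number C(15+3,3) = 816.
Subtract solutions that violate a single cap (substitute x_i' = x_i − (cap_i+1)): x_1 ≥ 3 gives C(15,3) = 455; x_2 ≥ 5 gives C(13,3) = 286; x_3 ≥ 7 gives C(11,3) = 165; x_4 ≥ 9 gives C(9,3) = 84. Together 990.
Add back pairs where two caps are both exceeded: 120 + 56 + 20 + 20 + 4 + 0 = 220.
Subtract triples: 1 + 0 + 0 + 0 = 1.
By inclusion–exclusion the count is 816 − 990 + 220 − 1 = 45.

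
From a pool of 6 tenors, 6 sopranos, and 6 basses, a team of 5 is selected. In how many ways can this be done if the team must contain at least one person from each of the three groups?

6210

Unrestricted: C(18,5) = 8568 ways to pick any 5 of the 18.
Subtract selections that omit an entire group: no tenors → C(12,5) = 792; no sopranos → C(12,5) = 792; no basses → C(12,5) = 792.
Add back selections omitting two groups (i.e. drawn from a single group): C(6,5) + C(6,5) + C(6,5) = 18.
By inclusion–exclusion: 8568 − 2376 + 18 = 6210.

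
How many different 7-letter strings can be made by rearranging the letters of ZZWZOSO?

ZZWZOSO has 7 letters with O appearing twice and Z appearing 3 times.
So there are 7! / (3!·2!) = 420 distinguishable arrangements.

420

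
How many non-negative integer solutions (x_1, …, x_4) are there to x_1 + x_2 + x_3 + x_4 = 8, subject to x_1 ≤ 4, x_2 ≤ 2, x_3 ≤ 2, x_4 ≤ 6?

Ignoring the caps, the number of non-negative solutions to x_1+…+x_4 = 8 is C(11,3) = 165.
Subtract solutions that violate a single cap (substitute x_i' = x_i − (cap_i+1)): x_1 ≥ 5 gives C(6,3) = 20; x_2 ≥ 3 gives C(8,3) = 56; x_3 ≥ 3 gives C(8,3) = 56; x_4 ≥ 7 gives C(4,3) = 4. Together 136.
Add back pairs where two caps are both exceeded: 1 + 1 + 0 + 10 + 0 + 0 = 12.
By inclusion–exclusion the count is 165 − 136 + 12 = 41.

41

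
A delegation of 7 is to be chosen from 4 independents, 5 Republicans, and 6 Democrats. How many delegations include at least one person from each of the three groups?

Total 7-person selections from all 15: C(15,7) = 6435.
Subtract selections that omit an entire group: no independents → C(11,7) = 330; no Republicans → C(10,7) = 120; no Democrats → C(9,7) = 36.
Add back selections omitting two groups (i.e. drawn from a single group): C(4,7) + C(5,7) + C(6,7) = 0.
By inclusion–exclusion: 6435 − 486 + 0 = 5949.

5949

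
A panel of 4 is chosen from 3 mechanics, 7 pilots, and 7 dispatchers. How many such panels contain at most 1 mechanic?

2093

Split by how many mechanics are chosen (0 through 1).
Sum: C(3,0)·C(14,4) + C(3,1)·C(14,3) = 1001 + 1092 = 2093.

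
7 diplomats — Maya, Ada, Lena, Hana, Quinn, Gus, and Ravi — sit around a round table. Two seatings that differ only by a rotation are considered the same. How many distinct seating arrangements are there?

720

Seat Maya anywhere (absorbing the rotational symmetry), then permute the other 6: (6)! = 720.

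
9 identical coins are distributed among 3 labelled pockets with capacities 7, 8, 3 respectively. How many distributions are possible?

Without the upper bounds there are C(11,2) = 55 ways to split 9 among 3 pockets.
Subtract solutions that violate a single cap (substitute x_i' = x_i − (cap_i+1)): x_1 ≥ 8 gives C(3,2) = 3; x_2 ≥ 9 gives C(2,2) = 1; x_3 ≥ 4 gives C(7,2) = 21. Together 25.
No two caps can be exceeded simultaneously, so the pair terms are all 0.
By inclusion–exclusion the count is 55 − 25 + 0 = 30.

30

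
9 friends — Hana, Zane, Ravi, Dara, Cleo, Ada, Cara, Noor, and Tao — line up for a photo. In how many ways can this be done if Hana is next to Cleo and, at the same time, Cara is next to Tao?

Treat {Hana,Cleo} as one block (2 orders) and {Cara,Tao} as another (2 orders).
That leaves 7 units to arrange: 2 × 2 × 7! = 4 × 5040 = 20160.

20160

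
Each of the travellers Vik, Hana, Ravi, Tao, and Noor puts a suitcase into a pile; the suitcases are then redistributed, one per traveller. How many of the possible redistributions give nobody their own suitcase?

44

This is the derangement count D_5: permutations of 5 items with no fixed point.
By inclusion–exclusion this is Σ_{j=0}^{5} (−1)^j C(5,j)·(5−j)!.
Computing: 120 − 120 + 60 − 20 + 5 − 1 = 44.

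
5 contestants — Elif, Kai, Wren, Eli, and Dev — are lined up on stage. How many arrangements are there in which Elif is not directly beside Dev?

72

There are 5! = 120 arrangements in all. If Elif and Dev are adjacent, merging them into one block gives 2·(4)! = 48 arrangements.
Complementary counting: 120 − 48 = 72.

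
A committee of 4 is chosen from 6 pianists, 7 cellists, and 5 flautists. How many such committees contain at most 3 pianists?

3045

Split by how many pianists are chosen (0 through 3).
Sum: C(6,0)·C(12,4) + C(6,1)·C(12,3) + C(6,2)·C(12,2) + C(6,3)·C(12,1) = 495 + 1320 + 990 + 240 = 3045.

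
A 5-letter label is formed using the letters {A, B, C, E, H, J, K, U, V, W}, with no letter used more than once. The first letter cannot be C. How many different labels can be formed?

27216

The first letter has 10−1 = 9 choices (anything except C).
The remaining 4 letters are filled from the other 9 symbols without repetition: 9 × 8 × 7 × 6 = 3024.
Total: 9 × 3024 = 27216.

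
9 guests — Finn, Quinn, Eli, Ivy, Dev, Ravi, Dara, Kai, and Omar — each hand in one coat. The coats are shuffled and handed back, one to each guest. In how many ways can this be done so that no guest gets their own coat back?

Count assignments avoiding every fixed point. For any j of the 9 guests fixed to their own coat, the other 9−j can be arranged in (9−j)! ways.
By inclusion–exclusion this is Σ_{j=0}^{9} (−1)^j C(9,j)·(9−j)!.
Computing: 362880 − 362880 + 181440 − 60480 + 15120 − 3024 + 504 − 72 + 9 − 1 = 133496.

133496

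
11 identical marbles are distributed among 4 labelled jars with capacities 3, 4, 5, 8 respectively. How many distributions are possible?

109

Without the upper bounds there are C(14,3) = 364 ways to split 11 among 4 jars.
Subtract solutions that violate a single cap (substitute x_i' = x_i − (cap_i+1)): x_1 ≥ 4 gives C(10,3) = 120; x_2 ≥ 5 gives C(9,3) = 84; x_3 ≥ 6 gives C(8,3) = 56; x_4 ≥ 9 gives C(5,3) = 10. Together 270.
Add back pairs where two caps are both exceeded: 10 + 4 + 0 + 1 + 0 + 0 = 15.
By inclusion–exclusion the count is 364 − 270 + 15 = 109.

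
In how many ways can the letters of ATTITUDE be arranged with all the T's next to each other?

720

Treat the 3 copies of T as a single block. The multiset to arrange is then {TTT, A, D, E, I, U}, 6 items in all.
All 6 items are distinct, so there are (6)! = 720 arrangements.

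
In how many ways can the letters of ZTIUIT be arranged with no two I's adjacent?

120

Total arrangements of ZTIUIT: 6!/(2!·2!) = 180.
Arrangements with the I's together: treat II as one letter, giving (5)!/(2!) = 60.
Subtracting, 180 − 60 = 120 arrangements keep the I's apart.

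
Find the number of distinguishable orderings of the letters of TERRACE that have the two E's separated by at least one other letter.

900

There are 7!/(2!·2!) = 1260 arrangements of TERRACE in total.
If the two E's are adjacent, glue them into one block, leaving 6 items to arrange: (6)!/(2!) = 360 ways.
Hence 1260 − 360 = 900.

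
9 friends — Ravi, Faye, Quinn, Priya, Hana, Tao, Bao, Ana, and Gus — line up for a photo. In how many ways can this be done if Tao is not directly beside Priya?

282240

There are 9! = 362880 arrangements in all. If Tao and Priya are adjacent, merging them into one block gives 2·(8)! = 80640 arrangements.
Complementary counting: 362880 − 80640 = 282240.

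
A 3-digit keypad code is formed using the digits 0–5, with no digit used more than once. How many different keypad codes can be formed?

Choose and order 3 of the 6 symbols: the first digit has 6 options, the next 5, then 4.
6 × 5 × 4 = 120.

120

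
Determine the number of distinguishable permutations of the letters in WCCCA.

20

The 5 letters of WCCCA have repeats: C appearing 3 times.
So there are 5! / (3!) = 20 distinguishable arrangements.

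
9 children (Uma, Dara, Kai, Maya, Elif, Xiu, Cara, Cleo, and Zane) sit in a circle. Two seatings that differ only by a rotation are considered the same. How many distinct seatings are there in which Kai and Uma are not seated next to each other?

All circular seatings of 9 people number (8)! = 40320.
Seatings with Kai beside Uma: treat them as a block with 2 internal orders, giving 2 × (7)! = 10080.
Subtracting, 40320 − 10080 = 30240.

30240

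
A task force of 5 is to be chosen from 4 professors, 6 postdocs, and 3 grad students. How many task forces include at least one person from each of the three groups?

894

Unrestricted: C(13,5) = 1287 ways to pick any 5 of the 13.
Subtract selections that omit an entire group: no professors → C(9,5) = 126; no postdocs → C(7,5) = 21; no grad students → C(10,5) = 252.
Add back selections omitting two groups (i.e. drawn from a single group): C(4,5) + C(6,5) + C(3,5) = 6.
By inclusion–exclusion: 1287 − 399 + 6 = 894.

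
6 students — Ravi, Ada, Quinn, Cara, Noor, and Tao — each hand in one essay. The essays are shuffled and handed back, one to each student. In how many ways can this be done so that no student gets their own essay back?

Count assignments avoiding every fixed point. For any j of the 6 students fixed to their own essay, the other 6−j can be arranged in (6−j)! ways.
By inclusion–exclusion this is Σ_{j=0}^{6} (−1)^j C(6,j)·(6−j)!.
Computing: 720 − 720 + 360 − 120 + 30 − 6 + 1 = 265.

265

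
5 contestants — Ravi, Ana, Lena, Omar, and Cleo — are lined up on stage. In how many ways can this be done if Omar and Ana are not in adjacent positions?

There are 5! = 120 arrangements in all. If Omar and Ana are adjacent, merging them into one block gives 2·(4)! = 48 arrangements.
Complementary counting: 120 − 48 = 72.

72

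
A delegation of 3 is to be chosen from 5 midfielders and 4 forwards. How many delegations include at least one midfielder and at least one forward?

Total 3-person selections from all 9: C(9,3) = 84.
Subtract selections that omit an entire group: no midfielders → C(4,3) = 4; no forwards → C(5,3) = 10.
Both groups omitted at once is impossible, so 84 − 14 = 70.

70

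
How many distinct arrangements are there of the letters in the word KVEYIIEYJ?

The 9 letters of KVEYIIEYJ have repeats: E appearing twice, I appearing twice, and Y appearing twice.
The number of distinct arrangements is 9!/(2!·2!·2!) = 362880/8 = 45360.

45360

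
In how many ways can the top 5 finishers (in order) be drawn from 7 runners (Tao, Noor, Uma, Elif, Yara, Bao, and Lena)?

2520

There are 7 choices for 1st place, 6 for 2nd, and so on down to 3 for position 5.
That gives 7 × 6 × 5 × 4 × 3 = 2520.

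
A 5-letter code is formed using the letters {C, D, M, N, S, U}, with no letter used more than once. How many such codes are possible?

720

This is a permutation of 5 out of 6: P(6,5) = 6!/1!.
That product is 6 × 5 × 4 × 3 × 2 = 720.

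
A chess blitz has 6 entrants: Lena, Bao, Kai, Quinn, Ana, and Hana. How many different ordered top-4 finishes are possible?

360

There are 6 choices for 1st place, 5 for 2nd, and so on down to 3 for position 4.
That gives 6 × 5 × 4 × 3 = 360.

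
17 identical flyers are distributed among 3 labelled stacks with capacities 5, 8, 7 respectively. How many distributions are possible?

10

By stars and bars, unrestricted non-negative solutions to x_1+…+x_3 = 17 number C(17+2,2) = 171.
Subtract solutions that violate a single cap (substitute x_i' = x_i − (cap_i+1)): x_1 ≥ 6 gives C(13,2) = 78; x_2 ≥ 9 gives C(10,2) = 45; x_3 ≥ 8 gives C(11,2) = 55. Together 178.
Add back pairs where two caps are both exceeded: 6 + 10 + 1 = 17.
By inclusion–exclusion the count is 171 − 178 + 17 = 10.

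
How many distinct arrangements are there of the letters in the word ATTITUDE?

6720

The 8 letters of ATTITUDE have repeats: T appearing 3 times.
Dividing 8! = 40320 by 3! = 6 for the repeated letters gives 6720.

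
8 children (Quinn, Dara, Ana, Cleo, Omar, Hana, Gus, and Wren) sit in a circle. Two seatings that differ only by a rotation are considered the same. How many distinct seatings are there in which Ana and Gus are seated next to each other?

1440

Treat {Ana, Gus} as one unit (2 internal orders) and seat the resulting 7 units around the table: (6)! circular arrangements.
So 2 × (6)! = 2 × 720 = 1440.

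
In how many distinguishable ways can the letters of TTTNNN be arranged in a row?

20

TTTNNN has 6 letters with N appearing 3 times and T appearing 3 times.
The number of distinct arrangements is 6!/(3!·3!) = 720/36 = 20.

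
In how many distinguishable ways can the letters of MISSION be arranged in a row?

MISSION has 7 letters with I appearing twice and S appearing twice.
The number of distinct arrangements is 7!/(2!·2!) = 5040/4 = 1260.

1260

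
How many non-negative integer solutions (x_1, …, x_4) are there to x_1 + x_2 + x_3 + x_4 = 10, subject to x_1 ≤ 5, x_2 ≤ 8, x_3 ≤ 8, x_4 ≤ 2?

127

Ignoring the caps, the number of non-negative solutions to x_1+…+x_4 = 10 is C(13,3) = 286.
Subtract solutions that violate a single cap (substitute x_i' = x_i − (cap_i+1)): x_1 ≥ 6 gives C(7,3) = 35; x_2 ≥ 9 gives C(4,3) = 4; x_3 ≥ 9 gives C(4,3) = 4; x_4 ≥ 3 gives C(10,3) = 120. Together 163.
Add back pairs where two caps are both exceeded: 0 + 0 + 4 + 0 + 0 + 0 = 4.
By inclusion–exclusion the count is 286 − 163 + 4 = 127.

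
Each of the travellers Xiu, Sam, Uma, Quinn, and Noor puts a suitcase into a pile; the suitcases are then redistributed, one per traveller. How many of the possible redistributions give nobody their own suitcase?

Count assignments avoiding every fixed point. For any j of the 5 travellers fixed to their own suitcase, the other 5−j can be arranged in (5−j)! ways.
By inclusion–exclusion this is Σ_{j=0}^{5} (−1)^j C(5,j)·(5−j)!.
Computing: 120 − 120 + 60 − 20 + 5 − 1 = 44.

44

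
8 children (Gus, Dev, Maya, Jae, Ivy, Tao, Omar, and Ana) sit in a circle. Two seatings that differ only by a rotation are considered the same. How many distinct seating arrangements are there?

Around a circle, 8 distinct people have 8!/8 = (7)! = 5040 rotationally distinct seatings.

5040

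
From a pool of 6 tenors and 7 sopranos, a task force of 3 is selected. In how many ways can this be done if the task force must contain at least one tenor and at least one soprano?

231

Unrestricted: C(13,3) = 286 ways to pick any 3 of the 13.
Selections missing a whole group: no tenors → C(7,3) = 35; no sopranos → C(6,3) = 20.
Both groups omitted at once is impossible, so 286 − 55 = 231.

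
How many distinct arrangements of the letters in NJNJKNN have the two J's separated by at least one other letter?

Total arrangements of NJNJKNN: 7!/(4!·2!) = 105.
Arrangements with the J's together: treat JJ as one letter, giving (6)!/(4!) = 30.
Hence 105 − 30 = 75.

75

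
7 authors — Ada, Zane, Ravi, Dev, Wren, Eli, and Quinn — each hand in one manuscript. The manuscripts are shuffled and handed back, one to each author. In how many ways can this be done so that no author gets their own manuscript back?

Let Aᵢ be the assignments in which author i gets their own manuscript. We want the size of the complement of A₁∪…∪A_7.
By inclusion–exclusion this is Σ_{j=0}^{7} (−1)^j C(7,j)·(7−j)!.
Computing: 5040 − 5040 + 2520 − 840 + 210 − 42 + 7 − 1 = 1854.

1854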